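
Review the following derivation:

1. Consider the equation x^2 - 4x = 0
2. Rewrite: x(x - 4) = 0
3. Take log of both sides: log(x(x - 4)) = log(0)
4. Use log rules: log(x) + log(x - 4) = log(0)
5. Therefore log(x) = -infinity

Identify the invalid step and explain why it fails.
Step 3: Take log of both sides: log(x(x - 4)) = log(0)

Step 3 takes the logarithm of both sides, resulting in log(0) on the right side. The logarithm is only defined for positive numbers; log(0) is undefined (approaches negative infinity). This operation is invalid.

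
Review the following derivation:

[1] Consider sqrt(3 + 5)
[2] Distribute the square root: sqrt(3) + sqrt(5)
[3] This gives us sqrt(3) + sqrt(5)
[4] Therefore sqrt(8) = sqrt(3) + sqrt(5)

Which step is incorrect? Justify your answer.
Step 2: Distribute the square root: sqrt(3) + sqrt(5)

Step 2 incorrectly 'distributes' the square root over addition. The square root function does not distribute: sqrt(a + b) ≠ sqrt(a) + sqrt(b). In fact, sqrt(3 + 5) = sqrt(8) ≈ 2.8284, while sqrt(3) + sqrt(5) ≈ 3.9681.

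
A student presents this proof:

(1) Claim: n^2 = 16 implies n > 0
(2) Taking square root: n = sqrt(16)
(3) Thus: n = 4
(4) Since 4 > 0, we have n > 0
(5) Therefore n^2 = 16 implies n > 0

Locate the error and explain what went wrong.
Step 2: Taking square root: n = sqrt(16)

Step 2 takes the square root and assumes the positive root only. The equation n^2 = 16 actually has two solutions: n = 4 and n = -4. The proof silently assumes n > 0 without justification, then uses this assumption to conclude n > 0, which is circular. The counterexample n = -4 shows the claim is false.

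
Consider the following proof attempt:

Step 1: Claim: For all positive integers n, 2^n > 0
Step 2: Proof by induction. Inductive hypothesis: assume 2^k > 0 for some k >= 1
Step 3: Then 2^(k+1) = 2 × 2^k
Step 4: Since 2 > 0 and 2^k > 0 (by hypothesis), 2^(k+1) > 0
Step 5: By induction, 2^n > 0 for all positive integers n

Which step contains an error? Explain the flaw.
Step 5: By induction, 2^n > 0 for all positive integers n

Step 5 concludes the proof by induction, but no base case was ever established. A valid induction proof requires: (1) a base case proving 2^1 > 0, and (2) an inductive step showing IF 2^k > 0 THEN 2^(k+1) > 0. Steps 2-4 correctly establish the inductive step, but without the base case the conclusion in step 5 does not follow.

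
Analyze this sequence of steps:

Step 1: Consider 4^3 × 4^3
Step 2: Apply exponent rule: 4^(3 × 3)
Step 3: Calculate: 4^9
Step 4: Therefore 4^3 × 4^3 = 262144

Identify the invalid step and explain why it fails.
Step 2: Apply exponent rule: 4^(3 × 3)

Step 2 incorrectly states that a^b × a^c = a^(b×c). The correct rule is a^b × a^c = a^(b+c). The actual value is 4^3 × 4^3 = 4^6 = 4096, not 4^9 = 262144.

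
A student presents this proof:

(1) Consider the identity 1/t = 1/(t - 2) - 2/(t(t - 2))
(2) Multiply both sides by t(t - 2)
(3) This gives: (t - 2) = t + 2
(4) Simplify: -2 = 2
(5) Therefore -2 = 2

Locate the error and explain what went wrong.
Step 3: This gives: (t - 2) = t + 2

Step 3 makes a sign error when clearing denominators. Multiplying -2/(t(t - 2)) by t(t - 2) gives -2, not +2. The correct result is (t - 2) = t - 2, which is trivially true, not (t - 2) = t + 2. (Step 1 is a valid identity: 1/(t - 2) - 2/(t(t - 2)) = (t - 2)/(t(t - 2)) = 1/t.)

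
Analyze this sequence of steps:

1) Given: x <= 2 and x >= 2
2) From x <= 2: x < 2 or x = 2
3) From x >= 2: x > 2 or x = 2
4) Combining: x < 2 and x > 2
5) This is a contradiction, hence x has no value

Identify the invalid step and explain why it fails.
Step 4: Combining: x < 2 and x > 2

Step 4 incorrectly combines the conditions. From x <= 2 and x >= 2, the intersection is x = 2. The error treats the 'or' cases as 'and' requirements. The correct conclusion is that x = 2 is the unique solution, not that no solution exists.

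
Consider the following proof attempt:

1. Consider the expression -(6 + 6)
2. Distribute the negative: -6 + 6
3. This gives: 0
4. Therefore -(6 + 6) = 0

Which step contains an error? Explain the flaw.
Step 2: Distribute the negative: -6 + 6

Step 2 incorrectly distributes the negative sign. The correct distribution is -(6 + 6) = -6 - 6 = -12. The negative must be applied to both terms, not just the first. The error treats -(6 + 6) as -6 + 6, which equals 0 instead of -12.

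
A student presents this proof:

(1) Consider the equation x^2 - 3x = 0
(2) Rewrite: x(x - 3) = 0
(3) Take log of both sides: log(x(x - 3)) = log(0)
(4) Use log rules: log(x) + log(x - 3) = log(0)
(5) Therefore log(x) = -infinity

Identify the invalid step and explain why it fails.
Step 3: Take log of both sides: log(x(x - 3)) = log(0)

Step 3 takes the logarithm of both sides, resulting in log(0) on the right side. The logarithm is only defined for positive numbers; log(0) is undefined (approaches negative infinity). This operation is invalid.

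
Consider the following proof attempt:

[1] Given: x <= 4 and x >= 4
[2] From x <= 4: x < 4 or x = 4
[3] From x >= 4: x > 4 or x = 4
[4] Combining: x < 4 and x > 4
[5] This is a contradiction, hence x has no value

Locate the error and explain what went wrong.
Step 4: Combining: x < 4 and x > 4

Step 4 incorrectly combines the conditions. From x <= 4 and x >= 4, the intersection is x = 4. The error treats the 'or' cases as 'and' requirements. The correct conclusion is that x = 4 is the unique solution, not that no solution exists.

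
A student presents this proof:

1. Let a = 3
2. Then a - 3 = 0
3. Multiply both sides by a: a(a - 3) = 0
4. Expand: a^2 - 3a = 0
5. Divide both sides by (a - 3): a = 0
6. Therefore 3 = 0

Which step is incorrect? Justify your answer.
Step 5: Divide both sides by (a - 3): a = 0

Step 5 divides both sides by (a - 3). However, since a = 3, we have (a - 3) = 0. Division by zero is undefined, making this step invalid.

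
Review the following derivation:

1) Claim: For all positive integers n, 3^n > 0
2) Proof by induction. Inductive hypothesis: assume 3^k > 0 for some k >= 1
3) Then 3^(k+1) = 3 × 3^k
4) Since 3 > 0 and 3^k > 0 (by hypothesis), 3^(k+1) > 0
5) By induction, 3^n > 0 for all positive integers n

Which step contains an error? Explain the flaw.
Step 5: By induction, 3^n > 0 for all positive integers n

Step 5 concludes the proof by induction, but no base case was ever established. A valid induction proof requires: (1) a base case proving 3^1 > 0, and (2) an inductive step showing IF 3^k > 0 THEN 3^(k+1) > 0. Steps 2-4 correctly establish the inductive step, but without the base case the conclusion in step 5 does not follow.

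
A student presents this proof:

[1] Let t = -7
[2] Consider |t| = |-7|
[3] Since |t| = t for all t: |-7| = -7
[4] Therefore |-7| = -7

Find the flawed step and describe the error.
Step 3: Since |t| = t for all t: |-7| = -7

Step 3 incorrectly states that |t| = t for all t. The correct definition is |t| = t when t >= 0, and |t| = -t when t < 0. Since -7 < 0, we have |-7| = -(-7) = 7, not -7.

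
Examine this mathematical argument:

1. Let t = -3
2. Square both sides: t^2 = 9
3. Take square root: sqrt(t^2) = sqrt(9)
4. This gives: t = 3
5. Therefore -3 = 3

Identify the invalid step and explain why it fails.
Step 4: This gives: t = 3

Step 4 incorrectly states that sqrt(t^2) = t. The correct identity is sqrt(t^2) = |t|. Since t = -3 < 0, we have sqrt(t^2) = |-3| = 3, not t = -3.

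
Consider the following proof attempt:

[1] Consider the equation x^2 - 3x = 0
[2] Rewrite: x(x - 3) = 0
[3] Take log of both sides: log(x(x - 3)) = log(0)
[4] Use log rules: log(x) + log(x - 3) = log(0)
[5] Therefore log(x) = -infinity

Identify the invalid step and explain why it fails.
Step 3: Take log of both sides: log(x(x - 3)) = log(0)

Step 3 takes the logarithm of both sides, resulting in log(0) on the right side. The logarithm is only defined for positive numbers; log(0) is undefined (approaches negative infinity). This operation is invalid.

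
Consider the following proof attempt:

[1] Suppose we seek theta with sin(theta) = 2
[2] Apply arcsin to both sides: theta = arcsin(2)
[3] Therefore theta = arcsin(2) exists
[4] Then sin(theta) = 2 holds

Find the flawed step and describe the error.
Step 2: Apply arcsin to both sides: theta = arcsin(2)

Step 2 applies arcsin to 2. However, arcsin(x) is only defined for x in [-1, 1] because sin(theta) can only produce values in that range. Since |2| > 1, arcsin(2) is undefined. There is no angle whose sine equals 2.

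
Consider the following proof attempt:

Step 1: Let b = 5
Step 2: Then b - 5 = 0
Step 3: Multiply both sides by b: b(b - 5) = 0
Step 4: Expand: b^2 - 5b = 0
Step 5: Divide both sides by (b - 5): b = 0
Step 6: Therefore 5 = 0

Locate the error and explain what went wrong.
Step 5: Divide both sides by (b - 5): b = 0

Step 5 divides both sides by (b - 5). However, since b = 5, we have (b - 5) = 0. Division by zero is undefined, making this step invalid.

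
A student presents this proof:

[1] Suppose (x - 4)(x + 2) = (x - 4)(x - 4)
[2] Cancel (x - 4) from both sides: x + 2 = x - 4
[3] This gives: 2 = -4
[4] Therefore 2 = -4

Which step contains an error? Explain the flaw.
Step 2: Cancel (x - 4) from both sides: x + 2 = x - 4

Step 2 cancels (x - 4) from both sides. This is only valid if (x - 4) ≠ 0, i.e., x ≠ 4. When x = 4, both sides equal zero regardless of the other factors. The correct approach requires considering x = 4 as a separate case.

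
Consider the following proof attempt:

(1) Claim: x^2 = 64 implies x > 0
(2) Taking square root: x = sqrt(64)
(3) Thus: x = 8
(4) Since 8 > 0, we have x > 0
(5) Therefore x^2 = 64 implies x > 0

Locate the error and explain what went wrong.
Step 2: Taking square root: x = sqrt(64)

Step 2 takes the square root and assumes the positive root only. The equation x^2 = 64 actually has two solutions: x = 8 and x = -8. The proof silently assumes x > 0 without justification, then uses this assumption to conclude x > 0, which is circular. The counterexample x = -8 shows the claim is false.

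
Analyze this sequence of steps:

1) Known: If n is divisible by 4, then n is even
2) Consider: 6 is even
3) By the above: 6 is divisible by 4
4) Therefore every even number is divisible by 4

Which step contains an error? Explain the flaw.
Step 3: By the above: 6 is divisible by 4

Step 3 commits the fallacy of affirming the consequent. The known fact 'divisible by 4 → even' does NOT imply 'even → divisible by 4'. That would be the converse, which is false. For example, 6 is even but 6 ÷ 4 = 1.50, which is not an integer.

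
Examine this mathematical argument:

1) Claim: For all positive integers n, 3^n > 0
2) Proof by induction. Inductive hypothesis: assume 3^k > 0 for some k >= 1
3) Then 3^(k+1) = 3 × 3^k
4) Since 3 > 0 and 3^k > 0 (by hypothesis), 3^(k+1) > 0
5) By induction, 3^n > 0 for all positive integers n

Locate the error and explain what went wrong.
Step 5: By induction, 3^n > 0 for all positive integers n

Step 5 concludes the proof by induction, but no base case was ever established. A valid induction proof requires: (1) a base case proving 3^1 > 0, and (2) an inductive step showing IF 3^k > 0 THEN 3^(k+1) > 0. Steps 2-4 correctly establish the inductive step, but without the base case the conclusion in step 5 does not follow.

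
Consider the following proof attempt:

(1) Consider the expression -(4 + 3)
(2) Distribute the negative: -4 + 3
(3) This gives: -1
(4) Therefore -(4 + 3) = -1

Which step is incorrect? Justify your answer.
Step 2: Distribute the negative: -4 + 3

Step 2 incorrectly distributes the negative sign. The correct distribution is -(4 + 3) = -4 - 3 = -7. The negative must be applied to both terms, not just the first. The error treats -(4 + 3) as -4 + 3, which equals -1 instead of -7.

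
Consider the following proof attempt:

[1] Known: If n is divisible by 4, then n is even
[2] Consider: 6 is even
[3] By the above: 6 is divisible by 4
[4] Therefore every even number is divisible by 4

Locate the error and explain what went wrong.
Step 3: By the above: 6 is divisible by 4

Step 3 commits the fallacy of affirming the consequent. The known fact 'divisible by 4 → even' does NOT imply 'even → divisible by 4'. That would be the converse, which is false. For example, 6 is even but 6 ÷ 4 = 1.50, which is not an integer.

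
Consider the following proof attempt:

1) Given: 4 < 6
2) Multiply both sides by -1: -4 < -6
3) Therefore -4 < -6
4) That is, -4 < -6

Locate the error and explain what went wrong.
Step 2: Multiply both sides by -1: -4 < -6

Step 2 multiplies both sides by -1 but fails to reverse the inequality sign. When multiplying (or dividing) an inequality by a negative number, the direction must be reversed. Since 4 < 6, we should get -4 > -6, i.e., -4 > -6.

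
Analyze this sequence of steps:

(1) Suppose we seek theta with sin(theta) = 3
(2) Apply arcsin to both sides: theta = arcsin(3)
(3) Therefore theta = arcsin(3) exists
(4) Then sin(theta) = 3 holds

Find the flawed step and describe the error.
Step 2: Apply arcsin to both sides: theta = arcsin(3)

Step 2 applies arcsin to 3. However, arcsin(x) is only defined for x in [-1, 1] because sin(theta) can only produce values in that range. Since |3| > 1, arcsin(3) is undefined. There is no angle whose sine equals 3.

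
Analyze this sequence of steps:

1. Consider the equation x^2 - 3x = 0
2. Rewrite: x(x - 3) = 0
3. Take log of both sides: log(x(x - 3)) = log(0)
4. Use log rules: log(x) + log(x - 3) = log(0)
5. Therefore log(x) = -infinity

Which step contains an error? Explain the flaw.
Step 3: Take log of both sides: log(x(x - 3)) = log(0)

Step 3 takes the logarithm of both sides, resulting in log(0) on the right side. The logarithm is only defined for positive numbers; log(0) is undefined (approaches negative infinity). This operation is invalid.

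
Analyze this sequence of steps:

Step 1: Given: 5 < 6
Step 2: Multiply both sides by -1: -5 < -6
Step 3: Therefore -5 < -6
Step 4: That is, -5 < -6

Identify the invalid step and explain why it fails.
Step 2: Multiply both sides by -1: -5 < -6

Step 2 multiplies both sides by -1 but fails to reverse the inequality sign. When multiplying (or dividing) an inequality by a negative number, the direction must be reversed. Since 5 < 6, we should get -5 > -6, i.e., -5 > -6.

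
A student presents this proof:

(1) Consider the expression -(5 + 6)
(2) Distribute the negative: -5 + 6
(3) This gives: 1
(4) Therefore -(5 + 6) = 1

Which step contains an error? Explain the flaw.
Step 2: Distribute the negative: -5 + 6

Step 2 incorrectly distributes the negative sign. The correct distribution is -(5 + 6) = -5 - 6 = -11. The negative must be applied to both terms, not just the first. The error treats -(5 + 6) as -5 + 6, which equals 1 instead of -11.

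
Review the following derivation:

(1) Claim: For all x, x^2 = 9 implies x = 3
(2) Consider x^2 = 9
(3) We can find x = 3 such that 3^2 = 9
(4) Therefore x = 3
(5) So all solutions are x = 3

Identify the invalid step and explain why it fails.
Step 4: Therefore x = 3

Step 4 incorrectly concludes that x = 3 is the only solution. The proof shows that x = 3 is A solution (existence), but does not show it is the ONLY solution (uniqueness). In fact, x = -3 is also a solution since (-3)^2 = 9. Finding one solution doesn't prove there are no others.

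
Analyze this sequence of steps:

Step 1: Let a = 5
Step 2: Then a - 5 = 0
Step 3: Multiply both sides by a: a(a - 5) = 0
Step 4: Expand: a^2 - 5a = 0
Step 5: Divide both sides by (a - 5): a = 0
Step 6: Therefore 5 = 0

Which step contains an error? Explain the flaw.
Step 5: Divide both sides by (a - 5): a = 0

Step 5 divides both sides by (a - 5). However, since a = 5, we have (a - 5) = 0. Division by zero is undefined, making this step invalid.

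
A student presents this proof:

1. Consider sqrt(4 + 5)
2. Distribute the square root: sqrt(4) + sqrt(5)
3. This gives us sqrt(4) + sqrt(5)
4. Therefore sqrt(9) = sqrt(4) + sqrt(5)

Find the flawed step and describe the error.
Step 2: Distribute the square root: sqrt(4) + sqrt(5)

Step 2 incorrectly 'distributes' the square root over addition. The square root function does not distribute: sqrt(a + b) ≠ sqrt(a) + sqrt(b). In fact, sqrt(4 + 5) = sqrt(9) ≈ 3.0000, while sqrt(4) + sqrt(5) ≈ 4.2361.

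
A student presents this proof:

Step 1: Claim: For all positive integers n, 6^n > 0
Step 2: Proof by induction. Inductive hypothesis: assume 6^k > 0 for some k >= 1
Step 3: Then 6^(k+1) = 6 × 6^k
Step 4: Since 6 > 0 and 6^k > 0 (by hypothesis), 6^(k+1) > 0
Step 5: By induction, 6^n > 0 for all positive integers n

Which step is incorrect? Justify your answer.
Step 5: By induction, 6^n > 0 for all positive integers n

Step 5 concludes the proof by induction, but no base case was ever established. A valid induction proof requires: (1) a base case proving 6^1 > 0, and (2) an inductive step showing IF 6^k > 0 THEN 6^(k+1) > 0. Steps 2-4 correctly establish the inductive step, but without the base case the conclusion in step 5 does not follow.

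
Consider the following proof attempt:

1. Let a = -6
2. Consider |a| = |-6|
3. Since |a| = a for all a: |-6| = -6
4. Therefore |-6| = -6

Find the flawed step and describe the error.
Step 3: Since |a| = a for all a: |-6| = -6

Step 3 incorrectly states that |a| = a for all a. The correct definition is |a| = a when a >= 0, and |a| = -a when a < 0. Since -6 < 0, we have |-6| = -(-6) = 6, not -6.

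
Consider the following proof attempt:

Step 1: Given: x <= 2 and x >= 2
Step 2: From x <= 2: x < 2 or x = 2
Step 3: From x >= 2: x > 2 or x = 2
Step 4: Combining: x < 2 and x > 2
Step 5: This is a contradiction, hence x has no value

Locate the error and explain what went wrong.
Step 4: Combining: x < 2 and x > 2

Step 4 incorrectly combines the conditions. From x <= 2 and x >= 2, the intersection is x = 2. The error treats the 'or' cases as 'and' requirements. The correct conclusion is that x = 2 is the unique solution, not that no solution exists.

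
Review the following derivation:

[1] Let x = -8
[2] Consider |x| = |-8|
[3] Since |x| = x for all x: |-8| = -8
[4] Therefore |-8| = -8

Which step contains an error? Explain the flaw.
Step 3: Since |x| = x for all x: |-8| = -8

Step 3 incorrectly states that |x| = x for all x. The correct definition is |x| = x when x >= 0, and |x| = -x when x < 0. Since -8 < 0, we have |-8| = -(-8) = 8, not -8.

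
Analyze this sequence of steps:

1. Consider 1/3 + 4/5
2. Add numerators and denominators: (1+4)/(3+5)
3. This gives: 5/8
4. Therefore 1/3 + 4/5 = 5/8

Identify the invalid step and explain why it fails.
Step 2: Add numerators and denominators: (1+4)/(3+5)

Step 2 incorrectly adds fractions by separately adding numerators and denominators. This is wrong. The correct method requires a common denominator: 1/3 + 4/5 = (1×5 + 4×3)/(3×5) = 17/15 = 17/15. The method used gives 5/8, which is different.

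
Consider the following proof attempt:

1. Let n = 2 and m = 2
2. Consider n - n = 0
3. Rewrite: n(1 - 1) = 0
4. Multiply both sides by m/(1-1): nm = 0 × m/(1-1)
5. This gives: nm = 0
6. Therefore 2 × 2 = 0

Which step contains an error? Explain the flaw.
Step 4: Multiply both sides by m/(1-1): nm = 0 × m/(1-1)

Step 4 multiplies both sides by m/(1-1). However, 1-1 = 0, so this is multiplication by m/0, which is undefined. We cannot multiply by an undefined expression.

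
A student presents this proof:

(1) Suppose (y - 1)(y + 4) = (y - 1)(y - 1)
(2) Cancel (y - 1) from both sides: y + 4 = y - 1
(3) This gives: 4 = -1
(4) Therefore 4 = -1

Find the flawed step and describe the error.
Step 2: Cancel (y - 1) from both sides: y + 4 = y - 1

Step 2 cancels (y - 1) from both sides. This is only valid if (y - 1) ≠ 0, i.e., y ≠ 1. When y = 1, both sides equal zero regardless of the other factors. The correct approach requires considering y = 1 as a separate case.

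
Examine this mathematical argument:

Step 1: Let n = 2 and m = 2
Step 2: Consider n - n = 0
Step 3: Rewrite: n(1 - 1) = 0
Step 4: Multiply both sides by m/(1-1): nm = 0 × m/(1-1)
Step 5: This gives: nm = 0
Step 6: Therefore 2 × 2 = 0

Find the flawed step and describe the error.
Step 4: Multiply both sides by m/(1-1): nm = 0 × m/(1-1)

Step 4 multiplies both sides by m/(1-1). However, 1-1 = 0, so this is multiplication by m/0, which is undefined. We cannot multiply by an undefined expression.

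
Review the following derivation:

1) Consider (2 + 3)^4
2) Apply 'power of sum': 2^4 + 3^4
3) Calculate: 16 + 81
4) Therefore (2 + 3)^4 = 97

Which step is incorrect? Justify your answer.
Step 2: Apply 'power of sum': 2^4 + 3^4

Step 2 incorrectly applies a non-existent rule '(a+b)^n = a^n + b^n'. This is false in general. The correct expansion uses the binomial theorem. The actual value is (2 + 3)^4 = 5^4 = 625, not 97.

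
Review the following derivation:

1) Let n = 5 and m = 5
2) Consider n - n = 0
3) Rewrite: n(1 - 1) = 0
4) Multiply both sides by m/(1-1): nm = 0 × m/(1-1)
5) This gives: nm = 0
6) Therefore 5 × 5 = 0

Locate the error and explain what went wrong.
Step 4: Multiply both sides by m/(1-1): nm = 0 × m/(1-1)

Step 4 multiplies both sides by m/(1-1). However, 1-1 = 0, so this is multiplication by m/0, which is undefined. We cannot multiply by an undefined expression.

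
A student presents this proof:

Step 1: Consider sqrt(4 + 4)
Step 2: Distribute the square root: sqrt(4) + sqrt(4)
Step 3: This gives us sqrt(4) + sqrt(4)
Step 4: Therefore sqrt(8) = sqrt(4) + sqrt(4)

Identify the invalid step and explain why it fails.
Step 2: Distribute the square root: sqrt(4) + sqrt(4)

Step 2 incorrectly 'distributes' the square root over addition. The square root function does not distribute: sqrt(a + b) ≠ sqrt(a) + sqrt(b). In fact, sqrt(4 + 4) = sqrt(8) ≈ 2.8284, while sqrt(4) + sqrt(4) ≈ 4.0000.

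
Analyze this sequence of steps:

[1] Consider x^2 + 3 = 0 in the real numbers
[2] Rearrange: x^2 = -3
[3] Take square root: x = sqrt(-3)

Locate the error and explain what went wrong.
Step 3: Take square root: x = sqrt(-3)

Step 3 takes the square root of -3, which is negative. In the real number system, the square root of a negative number is undefined. The equation x^2 + 3 = 0 has no real solutions. Square roots of negative numbers only exist in the complex numbers.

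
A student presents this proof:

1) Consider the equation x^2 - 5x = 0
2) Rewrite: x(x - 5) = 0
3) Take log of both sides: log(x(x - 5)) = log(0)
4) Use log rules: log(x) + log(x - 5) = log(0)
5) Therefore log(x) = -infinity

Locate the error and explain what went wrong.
Step 3: Take log of both sides: log(x(x - 5)) = log(0)

Step 3 takes the logarithm of both sides, resulting in log(0) on the right side. The logarithm is only defined for positive numbers; log(0) is undefined (approaches negative infinity). This operation is invalid.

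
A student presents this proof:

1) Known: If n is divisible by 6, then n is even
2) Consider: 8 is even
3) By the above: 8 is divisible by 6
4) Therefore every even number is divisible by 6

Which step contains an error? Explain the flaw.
Step 3: By the above: 8 is divisible by 6

Step 3 commits the fallacy of affirming the consequent. The known fact 'divisible by 6 → even' does NOT imply 'even → divisible by 6'. That would be the converse, which is false. For example, 8 is even but 8 ÷ 6 = 1.33, which is not an integer.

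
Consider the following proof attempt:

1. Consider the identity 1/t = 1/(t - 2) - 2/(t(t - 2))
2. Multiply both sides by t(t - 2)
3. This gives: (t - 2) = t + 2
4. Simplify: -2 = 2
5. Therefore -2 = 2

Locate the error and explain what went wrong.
Step 3: This gives: (t - 2) = t + 2

Step 3 makes a sign error when clearing denominators. Multiplying -2/(t(t - 2)) by t(t - 2) gives -2, not +2. The correct result is (t - 2) = t - 2, which is trivially true, not (t - 2) = t + 2. (Step 1 is a valid identity: 1/(t - 2) - 2/(t(t - 2)) = (t - 2)/(t(t - 2)) = 1/t.)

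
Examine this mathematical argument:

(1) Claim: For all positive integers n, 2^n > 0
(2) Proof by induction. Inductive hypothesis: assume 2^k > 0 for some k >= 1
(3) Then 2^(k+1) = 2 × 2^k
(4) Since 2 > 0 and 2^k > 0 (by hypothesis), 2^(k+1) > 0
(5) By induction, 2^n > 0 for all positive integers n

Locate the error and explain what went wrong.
Step 5: By induction, 2^n > 0 for all positive integers n

Step 5 concludes the proof by induction, but no base case was ever established. A valid induction proof requires: (1) a base case proving 2^1 > 0, and (2) an inductive step showing IF 2^k > 0 THEN 2^(k+1) > 0. Steps 2-4 correctly establish the inductive step, but without the base case the conclusion in step 5 does not follow.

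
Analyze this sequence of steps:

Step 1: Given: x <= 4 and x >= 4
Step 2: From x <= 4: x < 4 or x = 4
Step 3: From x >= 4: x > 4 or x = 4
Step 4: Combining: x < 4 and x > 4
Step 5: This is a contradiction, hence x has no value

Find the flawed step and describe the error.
Step 4: Combining: x < 4 and x > 4

Step 4 incorrectly combines the conditions. From x <= 4 and x >= 4, the intersection is x = 4. The error treats the 'or' cases as 'and' requirements. The correct conclusion is that x = 4 is the unique solution, not that no solution exists.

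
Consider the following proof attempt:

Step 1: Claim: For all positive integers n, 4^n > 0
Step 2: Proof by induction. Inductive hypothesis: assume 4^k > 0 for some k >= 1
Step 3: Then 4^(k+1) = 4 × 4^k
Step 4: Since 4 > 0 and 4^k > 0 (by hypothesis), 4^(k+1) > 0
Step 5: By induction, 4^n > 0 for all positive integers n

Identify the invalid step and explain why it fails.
Step 5: By induction, 4^n > 0 for all positive integers n

Step 5 concludes the proof by induction, but no base case was ever established. A valid induction proof requires: (1) a base case proving 4^1 > 0, and (2) an inductive step showing IF 4^k > 0 THEN 4^(k+1) > 0. Steps 2-4 correctly establish the inductive step, but without the base case the conclusion in step 5 does not follow.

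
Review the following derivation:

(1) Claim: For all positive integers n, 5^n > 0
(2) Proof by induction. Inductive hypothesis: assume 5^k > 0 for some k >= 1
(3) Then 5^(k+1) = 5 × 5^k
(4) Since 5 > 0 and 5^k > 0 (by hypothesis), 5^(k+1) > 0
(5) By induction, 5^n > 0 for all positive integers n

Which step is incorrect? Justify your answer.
Step 5: By induction, 5^n > 0 for all positive integers n

Step 5 concludes the proof by induction, but no base case was ever established. A valid induction proof requires: (1) a base case proving 5^1 > 0, and (2) an inductive step showing IF 5^k > 0 THEN 5^(k+1) > 0. Steps 2-4 correctly establish the inductive step, but without the base case the conclusion in step 5 does not follow.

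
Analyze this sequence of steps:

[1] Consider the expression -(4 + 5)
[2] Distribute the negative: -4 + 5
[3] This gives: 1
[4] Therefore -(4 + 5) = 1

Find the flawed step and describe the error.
Step 2: Distribute the negative: -4 + 5

Step 2 incorrectly distributes the negative sign. The correct distribution is -(4 + 5) = -4 - 5 = -9. The negative must be applied to both terms, not just the first. The error treats -(4 + 5) as -4 + 5, which equals 1 instead of -9.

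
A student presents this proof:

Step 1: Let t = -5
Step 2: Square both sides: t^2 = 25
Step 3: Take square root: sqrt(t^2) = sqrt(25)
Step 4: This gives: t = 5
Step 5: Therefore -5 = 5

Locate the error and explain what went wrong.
Step 4: This gives: t = 5

Step 4 incorrectly states that sqrt(t^2) = t. The correct identity is sqrt(t^2) = |t|. Since t = -5 < 0, we have sqrt(t^2) = |-5| = 5, not t = -5.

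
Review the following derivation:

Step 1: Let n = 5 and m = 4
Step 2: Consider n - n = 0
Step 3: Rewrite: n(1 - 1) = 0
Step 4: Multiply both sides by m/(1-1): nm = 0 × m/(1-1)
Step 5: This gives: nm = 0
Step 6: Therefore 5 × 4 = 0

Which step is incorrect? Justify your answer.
Step 4: Multiply both sides by m/(1-1): nm = 0 × m/(1-1)

Step 4 multiplies both sides by m/(1-1). However, 1-1 = 0, so this is multiplication by m/0, which is undefined. We cannot multiply by an undefined expression.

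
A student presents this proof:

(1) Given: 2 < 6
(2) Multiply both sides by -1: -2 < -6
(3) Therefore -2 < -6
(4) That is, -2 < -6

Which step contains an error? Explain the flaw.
Step 2: Multiply both sides by -1: -2 < -6

Step 2 multiplies both sides by -1 but fails to reverse the inequality sign. When multiplying (or dividing) an inequality by a negative number, the direction must be reversed. Since 2 < 6, we should get -2 > -6, i.e., -2 > -6.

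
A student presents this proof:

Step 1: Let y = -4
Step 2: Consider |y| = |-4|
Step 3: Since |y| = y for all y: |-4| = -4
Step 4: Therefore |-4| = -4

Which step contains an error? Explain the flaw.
Step 3: Since |y| = y for all y: |-4| = -4

Step 3 incorrectly states that |y| = y for all y. The correct definition is |y| = y when y >= 0, and |y| = -y when y < 0. Since -4 < 0, we have |-4| = -(-4) = 4, not -4.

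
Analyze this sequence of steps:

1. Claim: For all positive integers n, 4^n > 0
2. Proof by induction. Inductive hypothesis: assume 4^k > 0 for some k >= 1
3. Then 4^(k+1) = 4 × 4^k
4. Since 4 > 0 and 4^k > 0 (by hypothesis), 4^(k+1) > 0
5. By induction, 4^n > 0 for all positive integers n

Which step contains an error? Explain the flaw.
Step 5: By induction, 4^n > 0 for all positive integers n

Step 5 concludes the proof by induction, but no base case was ever established. A valid induction proof requires: (1) a base case proving 4^1 > 0, and (2) an inductive step showing IF 4^k > 0 THEN 4^(k+1) > 0. Steps 2-4 correctly establish the inductive step, but without the base case the conclusion in step 5 does not follow.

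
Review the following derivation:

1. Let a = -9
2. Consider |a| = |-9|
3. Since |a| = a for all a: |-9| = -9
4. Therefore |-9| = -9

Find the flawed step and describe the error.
Step 3: Since |a| = a for all a: |-9| = -9

Step 3 incorrectly states that |a| = a for all a. The correct definition is |a| = a when a >= 0, and |a| = -a when a < 0. Since -9 < 0, we have |-9| = -(-9) = 9, not -9.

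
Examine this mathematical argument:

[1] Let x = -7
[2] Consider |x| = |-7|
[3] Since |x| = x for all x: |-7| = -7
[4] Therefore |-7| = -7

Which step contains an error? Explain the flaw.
Step 3: Since |x| = x for all x: |-7| = -7

Step 3 incorrectly states that |x| = x for all x. The correct definition is |x| = x when x >= 0, and |x| = -x when x < 0. Since -7 < 0, we have |-7| = -(-7) = 7, not -7.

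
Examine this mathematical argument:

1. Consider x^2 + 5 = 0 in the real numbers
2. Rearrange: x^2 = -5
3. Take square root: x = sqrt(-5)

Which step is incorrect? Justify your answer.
Step 3: Take square root: x = sqrt(-5)

Step 3 takes the square root of -5, which is negative. In the real number system, the square root of a negative number is undefined. The equation x^2 + 5 = 0 has no real solutions. Square roots of negative numbers only exist in the complex numbers.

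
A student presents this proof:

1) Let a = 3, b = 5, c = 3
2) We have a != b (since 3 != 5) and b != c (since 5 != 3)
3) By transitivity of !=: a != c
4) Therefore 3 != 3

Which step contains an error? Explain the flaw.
Step 3: By transitivity of !=: a != c

Step 3 incorrectly applies transitivity to the '!=' relation. Transitivity states: if a R b and b R c, then a R c. However, '!=' is not transitive. Counterexample: 3 != 5 and 5 != 3, but 3 = 3 (both equal 3). Transitivity holds for relations like <, <=, =, but not for !=.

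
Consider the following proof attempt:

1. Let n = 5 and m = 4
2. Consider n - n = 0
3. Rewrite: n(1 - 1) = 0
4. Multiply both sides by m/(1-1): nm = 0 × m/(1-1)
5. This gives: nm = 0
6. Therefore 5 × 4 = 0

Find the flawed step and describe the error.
Step 4: Multiply both sides by m/(1-1): nm = 0 × m/(1-1)

Step 4 multiplies both sides by m/(1-1). However, 1-1 = 0, so this is multiplication by m/0, which is undefined. We cannot multiply by an undefined expression.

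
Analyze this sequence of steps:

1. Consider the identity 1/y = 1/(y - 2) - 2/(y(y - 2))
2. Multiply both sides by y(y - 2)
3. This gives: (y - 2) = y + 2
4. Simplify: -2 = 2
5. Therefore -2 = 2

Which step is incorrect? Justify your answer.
Step 3: This gives: (y - 2) = y + 2

Step 3 makes a sign error when clearing denominators. Multiplying -2/(y(y - 2)) by y(y - 2) gives -2, not +2. The correct result is (y - 2) = y - 2, which is trivially true, not (y - 2) = y + 2. (Step 1 is a valid identity: 1/(y - 2) - 2/(y(y - 2)) = (y - 2)/(y(y - 2)) = 1/y.)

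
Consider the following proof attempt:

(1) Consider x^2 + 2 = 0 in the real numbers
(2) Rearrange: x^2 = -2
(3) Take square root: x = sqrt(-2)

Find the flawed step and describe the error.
Step 3: Take square root: x = sqrt(-2)

Step 3 takes the square root of -2, which is negative. In the real number system, the square root of a negative number is undefined. The equation x^2 + 2 = 0 has no real solutions. Square roots of negative numbers only exist in the complex numbers.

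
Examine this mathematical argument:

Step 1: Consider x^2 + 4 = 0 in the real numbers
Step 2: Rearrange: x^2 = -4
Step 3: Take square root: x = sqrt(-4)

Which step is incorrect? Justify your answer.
Step 3: Take square root: x = sqrt(-4)

Step 3 takes the square root of -4, which is negative. In the real number system, the square root of a negative number is undefined. The equation x^2 + 4 = 0 has no real solutions. Square roots of negative numbers only exist in the complex numbers.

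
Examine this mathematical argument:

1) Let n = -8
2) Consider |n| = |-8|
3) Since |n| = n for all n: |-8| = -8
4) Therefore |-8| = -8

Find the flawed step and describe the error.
Step 3: Since |n| = n for all n: |-8| = -8

Step 3 incorrectly states that |n| = n for all n. The correct definition is |n| = n when n >= 0, and |n| = -n when n < 0. Since -8 < 0, we have |-8| = -(-8) = 8, not -8.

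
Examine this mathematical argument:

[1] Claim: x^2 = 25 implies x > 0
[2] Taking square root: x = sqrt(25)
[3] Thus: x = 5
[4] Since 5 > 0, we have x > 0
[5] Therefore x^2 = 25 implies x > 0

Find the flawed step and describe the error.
Step 2: Taking square root: x = sqrt(25)

Step 2 takes the square root and assumes the positive root only. The equation x^2 = 25 actually has two solutions: x = 5 and x = -5. The proof silently assumes x > 0 without justification, then uses this assumption to conclude x > 0, which is circular. The counterexample x = -5 shows the claim is false.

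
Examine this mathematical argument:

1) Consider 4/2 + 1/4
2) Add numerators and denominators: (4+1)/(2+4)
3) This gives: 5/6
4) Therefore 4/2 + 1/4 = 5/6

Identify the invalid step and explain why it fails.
Step 2: Add numerators and denominators: (4+1)/(2+4)

Step 2 incorrectly adds fractions by separately adding numerators and denominators. This is wrong. The correct method requires a common denominator: 4/2 + 1/4 = (4×4 + 1×2)/(2×4) = 18/8 = 9/4. The method used gives 5/6, which is different.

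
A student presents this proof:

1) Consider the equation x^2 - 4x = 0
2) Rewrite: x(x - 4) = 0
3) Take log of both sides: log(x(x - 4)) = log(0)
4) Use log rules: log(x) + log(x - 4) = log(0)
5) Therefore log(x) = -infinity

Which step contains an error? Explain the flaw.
Step 3: Take log of both sides: log(x(x - 4)) = log(0)

Step 3 takes the logarithm of both sides, resulting in log(0) on the right side. The logarithm is only defined for positive numbers; log(0) is undefined (approaches negative infinity). This operation is invalid.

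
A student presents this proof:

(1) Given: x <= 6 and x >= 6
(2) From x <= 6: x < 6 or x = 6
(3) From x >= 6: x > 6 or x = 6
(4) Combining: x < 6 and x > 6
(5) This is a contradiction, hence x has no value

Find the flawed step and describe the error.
Step 4: Combining: x < 6 and x > 6

Step 4 incorrectly combines the conditions. From x <= 6 and x >= 6, the intersection is x = 6. The error treats the 'or' cases as 'and' requirements. The correct conclusion is that x = 6 is the unique solution, not that no solution exists.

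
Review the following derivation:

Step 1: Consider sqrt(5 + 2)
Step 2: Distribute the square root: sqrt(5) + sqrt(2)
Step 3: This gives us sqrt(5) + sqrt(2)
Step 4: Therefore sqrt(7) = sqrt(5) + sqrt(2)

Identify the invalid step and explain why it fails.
Step 2: Distribute the square root: sqrt(5) + sqrt(2)

Step 2 incorrectly 'distributes' the square root over addition. The square root function does not distribute: sqrt(a + b) ≠ sqrt(a) + sqrt(b). In fact, sqrt(5 + 2) = sqrt(7) ≈ 2.6458, while sqrt(5) + sqrt(2) ≈ 3.6503.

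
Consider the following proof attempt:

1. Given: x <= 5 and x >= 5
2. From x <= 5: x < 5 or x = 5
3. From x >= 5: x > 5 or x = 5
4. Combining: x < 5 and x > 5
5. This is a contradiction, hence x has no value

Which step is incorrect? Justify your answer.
Step 4: Combining: x < 5 and x > 5

Step 4 incorrectly combines the conditions. From x <= 5 and x >= 5, the intersection is x = 5. The error treats the 'or' cases as 'and' requirements. The correct conclusion is that x = 5 is the unique solution, not that no solution exists.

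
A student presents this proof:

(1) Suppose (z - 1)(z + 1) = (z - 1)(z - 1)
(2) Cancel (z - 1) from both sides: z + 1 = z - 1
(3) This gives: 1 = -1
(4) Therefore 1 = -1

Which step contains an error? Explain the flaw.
Step 2: Cancel (z - 1) from both sides: z + 1 = z - 1

Step 2 cancels (z - 1) from both sides. This is only valid if (z - 1) ≠ 0, i.e., z ≠ 1. When z = 1, both sides equal zero regardless of the other factors. The correct approach requires considering z = 1 as a separate case.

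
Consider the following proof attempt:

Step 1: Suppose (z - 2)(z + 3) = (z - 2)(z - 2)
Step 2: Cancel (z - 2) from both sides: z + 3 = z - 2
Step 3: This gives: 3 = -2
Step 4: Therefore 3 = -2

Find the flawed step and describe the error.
Step 2: Cancel (z - 2) from both sides: z + 3 = z - 2

Step 2 cancels (z - 2) from both sides. This is only valid if (z - 2) ≠ 0, i.e., z ≠ 2. When z = 2, both sides equal zero regardless of the other factors. The correct approach requires considering z = 2 as a separate case.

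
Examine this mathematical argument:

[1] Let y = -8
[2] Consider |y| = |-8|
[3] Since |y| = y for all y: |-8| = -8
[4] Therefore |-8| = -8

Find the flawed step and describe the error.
Step 3: Since |y| = y for all y: |-8| = -8

Step 3 incorrectly states that |y| = y for all y. The correct definition is |y| = y when y >= 0, and |y| = -y when y < 0. Since -8 < 0, we have |-8| = -(-8) = 8, not -8.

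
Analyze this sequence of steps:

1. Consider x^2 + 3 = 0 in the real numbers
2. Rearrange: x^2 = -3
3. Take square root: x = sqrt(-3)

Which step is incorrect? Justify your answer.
Step 3: Take square root: x = sqrt(-3)

Step 3 takes the square root of -3, which is negative. In the real number system, the square root of a negative number is undefined. The equation x^2 + 3 = 0 has no real solutions. Square roots of negative numbers only exist in the complex numbers.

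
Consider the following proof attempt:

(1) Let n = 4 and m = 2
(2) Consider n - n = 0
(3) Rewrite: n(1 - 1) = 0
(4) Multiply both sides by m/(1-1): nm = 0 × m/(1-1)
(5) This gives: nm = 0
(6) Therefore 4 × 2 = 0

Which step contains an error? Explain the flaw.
Step 4: Multiply both sides by m/(1-1): nm = 0 × m/(1-1)

Step 4 multiplies both sides by m/(1-1). However, 1-1 = 0, so this is multiplication by m/0, which is undefined. We cannot multiply by an undefined expression.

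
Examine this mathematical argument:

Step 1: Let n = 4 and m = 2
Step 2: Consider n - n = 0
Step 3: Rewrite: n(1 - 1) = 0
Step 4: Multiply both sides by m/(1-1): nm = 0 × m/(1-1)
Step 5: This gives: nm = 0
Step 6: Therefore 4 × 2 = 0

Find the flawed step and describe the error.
Step 4: Multiply both sides by m/(1-1): nm = 0 × m/(1-1)

Step 4 multiplies both sides by m/(1-1). However, 1-1 = 0, so this is multiplication by m/0, which is undefined. We cannot multiply by an undefined expression.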